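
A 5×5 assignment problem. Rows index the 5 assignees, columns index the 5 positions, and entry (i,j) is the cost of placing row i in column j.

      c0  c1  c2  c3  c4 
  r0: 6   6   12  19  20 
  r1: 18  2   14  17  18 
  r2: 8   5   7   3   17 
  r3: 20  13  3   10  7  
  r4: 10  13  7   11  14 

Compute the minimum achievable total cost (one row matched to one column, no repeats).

Minimum assignment cost: 25

optimal assignment: row0→col0 (cost 6), row1→col1 (cost 2), row2→col3 (cost 3), row3→col4 (cost 7), row4→col2 (cost 7)
total = 6 + 2 + 3 + 7 + 7 = 25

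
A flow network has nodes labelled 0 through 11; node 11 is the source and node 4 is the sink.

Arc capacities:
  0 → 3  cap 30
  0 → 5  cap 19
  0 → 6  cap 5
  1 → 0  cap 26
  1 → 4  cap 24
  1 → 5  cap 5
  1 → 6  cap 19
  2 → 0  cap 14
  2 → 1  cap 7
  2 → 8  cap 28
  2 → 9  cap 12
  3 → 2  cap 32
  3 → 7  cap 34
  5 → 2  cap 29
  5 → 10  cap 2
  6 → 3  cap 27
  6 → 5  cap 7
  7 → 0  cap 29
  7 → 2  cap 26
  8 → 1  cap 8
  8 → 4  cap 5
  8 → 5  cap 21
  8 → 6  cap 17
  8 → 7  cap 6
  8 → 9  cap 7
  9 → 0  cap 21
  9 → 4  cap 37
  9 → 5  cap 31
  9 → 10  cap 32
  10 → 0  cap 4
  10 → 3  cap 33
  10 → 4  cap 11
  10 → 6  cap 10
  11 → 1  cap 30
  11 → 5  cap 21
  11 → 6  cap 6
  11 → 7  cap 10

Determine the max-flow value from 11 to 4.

Maximum flow value: 50

augment #1: 11→1→4 bottleneck 24, total now 24
augment #2: 11→5→10→4 bottleneck 2, total now 26
augment #3: 11→5→2→8→4 bottleneck 5, total now 31
augment #4: 11→5→2→9→4 bottleneck 12, total now 43
augment #5: 11→5→2→8→9→4 bottleneck 2, total now 45
augment #6: 11→7→2→8→9→4 bottleneck 5, total now 50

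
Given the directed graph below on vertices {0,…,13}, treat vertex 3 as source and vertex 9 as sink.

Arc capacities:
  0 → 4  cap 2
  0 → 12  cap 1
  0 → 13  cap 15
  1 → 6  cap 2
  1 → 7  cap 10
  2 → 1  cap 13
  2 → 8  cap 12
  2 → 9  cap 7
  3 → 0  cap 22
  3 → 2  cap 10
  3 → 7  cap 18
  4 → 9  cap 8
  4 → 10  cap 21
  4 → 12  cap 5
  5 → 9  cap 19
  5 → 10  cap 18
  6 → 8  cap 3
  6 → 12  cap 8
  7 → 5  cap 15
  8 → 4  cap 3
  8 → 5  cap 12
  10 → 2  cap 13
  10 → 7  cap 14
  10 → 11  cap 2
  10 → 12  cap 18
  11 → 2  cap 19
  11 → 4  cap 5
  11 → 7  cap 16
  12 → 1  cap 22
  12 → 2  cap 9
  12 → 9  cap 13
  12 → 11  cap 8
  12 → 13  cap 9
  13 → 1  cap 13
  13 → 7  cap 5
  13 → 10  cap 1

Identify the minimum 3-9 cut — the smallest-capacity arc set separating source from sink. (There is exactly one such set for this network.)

Min-cut arcs: {(0,4), (0,12), (1,6), (3,2), (7,5), (13,10)} (total capacity 31)

augment #1: 3→2→9 push 7
augment #2: 3→0→4→9 push 2
augment #3: 3→0→12→9 push 1
augment #4: 3→7→5→9 push 15
augment #5: 3→2→8→4→9 push 3
augment #6: 3→0→13→10→12→9 push 1
augment #7: 3→0→13→1→6→12→9 push 2
max flow = 31; residual-reachable set from 3 gives S-side
cut edges (S→T): {(0,4), (0,12), (1,6), (3,2), (7,5), (13,10)} total cap 31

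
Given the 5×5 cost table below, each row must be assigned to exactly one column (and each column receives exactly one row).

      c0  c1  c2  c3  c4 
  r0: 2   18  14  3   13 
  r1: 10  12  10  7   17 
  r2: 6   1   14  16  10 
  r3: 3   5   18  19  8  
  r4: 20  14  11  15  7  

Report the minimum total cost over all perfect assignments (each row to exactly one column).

optimal assignment: row0→col3 (cost 3), row1→col2 (cost 10), row2→col1 (cost 1), row3→col0 (cost 3), row4→col4 (cost 7)
total = 3 + 10 + 1 + 3 + 7 = 24

Minimum assignment cost: 24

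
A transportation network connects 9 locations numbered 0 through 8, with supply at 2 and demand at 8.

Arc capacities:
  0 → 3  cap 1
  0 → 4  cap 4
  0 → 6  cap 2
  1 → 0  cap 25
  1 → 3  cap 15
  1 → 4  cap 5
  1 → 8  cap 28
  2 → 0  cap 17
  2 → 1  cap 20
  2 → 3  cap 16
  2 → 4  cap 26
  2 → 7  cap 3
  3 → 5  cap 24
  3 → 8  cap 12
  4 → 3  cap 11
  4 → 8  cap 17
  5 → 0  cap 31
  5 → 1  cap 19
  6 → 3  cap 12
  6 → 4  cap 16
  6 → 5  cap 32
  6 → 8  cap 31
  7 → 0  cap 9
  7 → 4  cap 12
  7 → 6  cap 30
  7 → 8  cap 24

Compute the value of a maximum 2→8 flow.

augment #1: 2→1→8 bottleneck 20, total now 20
augment #2: 2→3→8 bottleneck 12, total now 32
augment #3: 2→4→8 bottleneck 17, total now 49
augment #4: 2→7→8 bottleneck 3, total now 52
augment #5: 2→0→6→8 bottleneck 2, total now 54
augment #6: 2→3→5→1→8 bottleneck 4, total now 58
augment #7: 2→0→3→5→1→8 bottleneck 1, total now 59
augment #8: 2→4→3→5→1→8 bottleneck 3, total now 62

Maximum flow value: 62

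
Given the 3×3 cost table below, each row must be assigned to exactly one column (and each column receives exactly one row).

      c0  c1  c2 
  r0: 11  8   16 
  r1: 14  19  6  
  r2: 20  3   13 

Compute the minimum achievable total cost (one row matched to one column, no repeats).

Minimum assignment cost: 20

optimal assignment: row0→col0 (cost 11), row1→col2 (cost 6), row2→col1 (cost 3)
total = 11 + 6 + 3 = 20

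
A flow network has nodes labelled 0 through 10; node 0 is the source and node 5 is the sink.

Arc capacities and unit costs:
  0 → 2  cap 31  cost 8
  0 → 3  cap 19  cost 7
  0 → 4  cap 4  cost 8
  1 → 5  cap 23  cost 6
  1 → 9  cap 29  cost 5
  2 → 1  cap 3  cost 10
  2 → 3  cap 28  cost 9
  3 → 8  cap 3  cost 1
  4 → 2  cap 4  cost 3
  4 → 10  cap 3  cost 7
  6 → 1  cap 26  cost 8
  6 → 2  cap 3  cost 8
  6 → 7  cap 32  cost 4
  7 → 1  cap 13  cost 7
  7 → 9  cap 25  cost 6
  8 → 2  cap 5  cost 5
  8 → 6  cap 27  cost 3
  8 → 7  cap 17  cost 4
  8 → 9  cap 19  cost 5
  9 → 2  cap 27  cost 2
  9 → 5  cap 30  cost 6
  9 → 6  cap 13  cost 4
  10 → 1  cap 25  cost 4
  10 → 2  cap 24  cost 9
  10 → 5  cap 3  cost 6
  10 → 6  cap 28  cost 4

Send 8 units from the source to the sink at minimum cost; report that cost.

shortest-cost path #1: 0→3→8→9→5 push 3 @ unit cost 19 (adds 57)
shortest-cost path #2: 0→4→10→5 push 3 @ unit cost 21 (adds 63)
shortest-cost path #3: 0→2→1→5 push 2 @ unit cost 24 (adds 48)
total cost = 168

Minimum cost for 8 units: 168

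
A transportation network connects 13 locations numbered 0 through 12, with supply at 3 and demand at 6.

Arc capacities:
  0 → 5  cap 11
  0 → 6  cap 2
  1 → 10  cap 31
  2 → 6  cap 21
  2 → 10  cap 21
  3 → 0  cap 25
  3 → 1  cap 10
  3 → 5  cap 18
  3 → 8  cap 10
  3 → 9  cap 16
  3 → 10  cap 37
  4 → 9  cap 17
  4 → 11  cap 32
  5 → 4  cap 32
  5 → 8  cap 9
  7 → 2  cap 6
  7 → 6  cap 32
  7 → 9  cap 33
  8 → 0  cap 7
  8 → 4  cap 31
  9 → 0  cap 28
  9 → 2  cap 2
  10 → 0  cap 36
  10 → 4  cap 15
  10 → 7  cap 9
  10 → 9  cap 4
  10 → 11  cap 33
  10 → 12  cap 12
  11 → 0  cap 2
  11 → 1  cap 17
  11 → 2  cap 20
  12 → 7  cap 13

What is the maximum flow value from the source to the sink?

augment #1: 3→0→6 bottleneck 2, total now 2
augment #2: 3→9→2→6 bottleneck 2, total now 4
augment #3: 3→10→7→6 bottleneck 9, total now 13
augment #4: 3→10→11→2→6 bottleneck 19, total now 32
augment #5: 3→10→12→7→6 bottleneck 9, total now 41
augment #6: 3→1→10→12→7→6 bottleneck 3, total now 44

Maximum flow value: 44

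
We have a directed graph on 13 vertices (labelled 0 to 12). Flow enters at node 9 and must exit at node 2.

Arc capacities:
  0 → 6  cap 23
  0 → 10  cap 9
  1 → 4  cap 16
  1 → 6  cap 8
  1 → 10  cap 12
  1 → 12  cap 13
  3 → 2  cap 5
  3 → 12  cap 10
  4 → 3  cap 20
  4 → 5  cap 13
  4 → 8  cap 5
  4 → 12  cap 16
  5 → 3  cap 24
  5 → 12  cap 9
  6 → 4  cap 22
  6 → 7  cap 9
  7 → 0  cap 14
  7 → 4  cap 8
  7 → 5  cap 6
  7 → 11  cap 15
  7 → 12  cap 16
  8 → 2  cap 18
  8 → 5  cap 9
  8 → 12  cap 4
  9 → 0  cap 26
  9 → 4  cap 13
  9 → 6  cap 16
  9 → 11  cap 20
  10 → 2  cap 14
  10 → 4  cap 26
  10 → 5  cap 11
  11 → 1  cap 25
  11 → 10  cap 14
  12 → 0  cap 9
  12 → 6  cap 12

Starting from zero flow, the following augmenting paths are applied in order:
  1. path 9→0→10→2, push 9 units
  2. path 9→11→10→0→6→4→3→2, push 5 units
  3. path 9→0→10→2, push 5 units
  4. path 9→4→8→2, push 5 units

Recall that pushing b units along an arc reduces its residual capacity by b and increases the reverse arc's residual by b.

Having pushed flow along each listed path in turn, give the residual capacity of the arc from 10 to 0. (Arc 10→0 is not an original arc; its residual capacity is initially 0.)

Residual capacity of (10,0): 9

after path 1 (9→0→10→2, push 9): res(10,0)=9
after path 2 (9→11→10→0→6→4→3→2, push 5): res(10,0)=4
after path 3 (9→0→10→2, push 5): res(10,0)=9
after path 4 (9→4→8→2, push 5): res(10,0)=9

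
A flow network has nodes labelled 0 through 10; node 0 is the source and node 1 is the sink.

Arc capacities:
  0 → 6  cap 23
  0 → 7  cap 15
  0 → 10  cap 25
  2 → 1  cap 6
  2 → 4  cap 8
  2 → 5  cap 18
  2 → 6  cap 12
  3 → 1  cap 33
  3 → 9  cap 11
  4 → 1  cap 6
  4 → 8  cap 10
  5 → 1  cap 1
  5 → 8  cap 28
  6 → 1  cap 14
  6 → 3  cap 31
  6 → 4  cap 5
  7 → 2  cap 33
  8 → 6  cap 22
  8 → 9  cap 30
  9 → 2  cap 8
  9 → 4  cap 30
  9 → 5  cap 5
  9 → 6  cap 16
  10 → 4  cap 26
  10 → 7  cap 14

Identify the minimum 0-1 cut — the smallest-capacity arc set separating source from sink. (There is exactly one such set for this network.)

Min-cut arcs: {(2,1), (4,1), (5,1), (6,1), (6,3)} (total capacity 58)

augment #1: 0→6→1 push 14
augment #2: 0→6→3→1 push 9
augment #3: 0→7→2→1 push 6
augment #4: 0→10→4→1 push 6
augment #5: 0→7→2→5→1 push 1
augment #6: 0→7→2→6→3→1 push 8
augment #7: 0→10→4→8→6→3→1 push 10
augment #8: 0→10→7→2→6→3→1 push 4
max flow = 58; residual-reachable set from 0 gives S-side
cut edges (S→T): {(2,1), (4,1), (5,1), (6,1), (6,3)} total cap 58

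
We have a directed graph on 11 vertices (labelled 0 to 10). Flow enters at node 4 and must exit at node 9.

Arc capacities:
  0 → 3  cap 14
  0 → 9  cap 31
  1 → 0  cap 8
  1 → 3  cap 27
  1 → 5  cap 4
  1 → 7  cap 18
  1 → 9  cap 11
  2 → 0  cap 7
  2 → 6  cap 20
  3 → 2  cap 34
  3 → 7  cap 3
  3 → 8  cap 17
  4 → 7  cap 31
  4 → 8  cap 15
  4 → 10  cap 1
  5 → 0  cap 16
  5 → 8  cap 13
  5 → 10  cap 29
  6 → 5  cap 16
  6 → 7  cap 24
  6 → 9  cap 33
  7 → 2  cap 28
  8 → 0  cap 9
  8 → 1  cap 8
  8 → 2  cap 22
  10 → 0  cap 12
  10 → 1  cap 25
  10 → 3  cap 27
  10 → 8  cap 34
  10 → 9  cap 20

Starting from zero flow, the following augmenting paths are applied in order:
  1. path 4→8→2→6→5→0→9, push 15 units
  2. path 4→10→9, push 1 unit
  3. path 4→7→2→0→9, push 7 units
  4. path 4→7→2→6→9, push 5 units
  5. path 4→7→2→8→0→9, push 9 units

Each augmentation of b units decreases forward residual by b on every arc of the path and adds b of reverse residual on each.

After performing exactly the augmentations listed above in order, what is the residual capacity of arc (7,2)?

after path 1 (4→8→2→6→5→0→9, push 15): res(7,2)=28
after path 2 (4→10→9, push 1): res(7,2)=28
after path 3 (4→7→2→0→9, push 7): res(7,2)=21
after path 4 (4→7→2→6→9, push 5): res(7,2)=16
after path 5 (4→7→2→8→0→9, push 9): res(7,2)=7

Residual capacity of (7,2): 7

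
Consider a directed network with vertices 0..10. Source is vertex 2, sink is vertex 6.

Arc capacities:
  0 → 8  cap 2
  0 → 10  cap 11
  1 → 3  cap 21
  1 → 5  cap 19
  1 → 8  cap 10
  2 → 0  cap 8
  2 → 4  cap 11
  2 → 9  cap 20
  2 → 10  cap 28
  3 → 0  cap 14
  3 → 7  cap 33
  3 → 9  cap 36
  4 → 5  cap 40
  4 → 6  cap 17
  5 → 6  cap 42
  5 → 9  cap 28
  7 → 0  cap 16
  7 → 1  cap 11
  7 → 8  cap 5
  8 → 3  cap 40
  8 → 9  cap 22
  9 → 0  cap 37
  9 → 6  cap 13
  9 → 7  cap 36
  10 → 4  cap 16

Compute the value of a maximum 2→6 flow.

Maximum flow value: 49

augment #1: 2→4→6 bottleneck 11, total now 11
augment #2: 2→9→6 bottleneck 13, total now 24
augment #3: 2→10→4→6 bottleneck 6, total now 30
augment #4: 2→10→4→5→6 bottleneck 10, total now 40
augment #5: 2→9→7→1→5→6 bottleneck 7, total now 47
augment #6: 2→0→8→3→7→1→5→6 bottleneck 2, total now 49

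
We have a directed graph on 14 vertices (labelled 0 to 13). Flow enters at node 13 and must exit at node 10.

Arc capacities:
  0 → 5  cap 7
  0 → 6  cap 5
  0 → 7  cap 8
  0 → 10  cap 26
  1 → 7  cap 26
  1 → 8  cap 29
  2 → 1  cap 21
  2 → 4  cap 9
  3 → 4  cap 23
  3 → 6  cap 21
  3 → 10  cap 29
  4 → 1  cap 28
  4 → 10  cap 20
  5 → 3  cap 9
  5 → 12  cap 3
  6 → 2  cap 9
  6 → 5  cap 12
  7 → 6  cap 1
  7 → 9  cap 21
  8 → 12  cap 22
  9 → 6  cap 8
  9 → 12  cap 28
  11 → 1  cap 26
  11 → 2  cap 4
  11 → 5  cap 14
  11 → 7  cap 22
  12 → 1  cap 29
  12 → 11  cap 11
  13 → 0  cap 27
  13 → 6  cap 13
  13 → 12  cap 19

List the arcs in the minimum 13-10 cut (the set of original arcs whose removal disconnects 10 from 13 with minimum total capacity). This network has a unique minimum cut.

augment #1: 13→0→10 push 26
augment #2: 13→0→5→3→10 push 1
augment #3: 13→6→2→4→10 push 9
augment #4: 13→6→5→3→10 push 4
augment #5: 13→12→11→5→3→10 push 4
max flow = 44; residual-reachable set from 13 gives S-side
cut edges (S→T): {(0,10), (2,4), (5,3)} total cap 44

Min-cut arcs: {(0,10), (2,4), (5,3)} (total capacity 44)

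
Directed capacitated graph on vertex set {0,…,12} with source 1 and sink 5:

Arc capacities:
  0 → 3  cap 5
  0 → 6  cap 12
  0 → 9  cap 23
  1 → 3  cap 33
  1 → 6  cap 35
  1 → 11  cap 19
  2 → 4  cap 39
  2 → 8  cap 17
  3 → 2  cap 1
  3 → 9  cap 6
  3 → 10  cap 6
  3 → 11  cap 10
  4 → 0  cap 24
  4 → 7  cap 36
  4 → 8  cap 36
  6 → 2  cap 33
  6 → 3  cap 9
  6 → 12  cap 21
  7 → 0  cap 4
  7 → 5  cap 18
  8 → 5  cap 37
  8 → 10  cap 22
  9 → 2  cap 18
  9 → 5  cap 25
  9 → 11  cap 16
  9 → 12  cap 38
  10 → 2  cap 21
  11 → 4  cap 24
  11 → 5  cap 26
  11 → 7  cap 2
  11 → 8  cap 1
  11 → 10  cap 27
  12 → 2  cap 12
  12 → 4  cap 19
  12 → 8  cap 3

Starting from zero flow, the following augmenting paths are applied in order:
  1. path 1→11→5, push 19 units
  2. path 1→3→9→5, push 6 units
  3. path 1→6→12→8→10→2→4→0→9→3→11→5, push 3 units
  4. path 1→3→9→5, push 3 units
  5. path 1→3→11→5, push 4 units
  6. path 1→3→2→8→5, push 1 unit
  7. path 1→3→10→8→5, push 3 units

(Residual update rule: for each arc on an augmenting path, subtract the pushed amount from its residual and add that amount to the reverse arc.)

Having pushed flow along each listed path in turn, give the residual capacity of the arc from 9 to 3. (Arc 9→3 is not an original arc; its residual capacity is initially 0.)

after path 1 (1→11→5, push 19): res(9,3)=0
after path 2 (1→3→9→5, push 6): res(9,3)=6
after path 3 (1→6→12→8→10→2→4→0→9→3→11→5, push 3): res(9,3)=3
after path 4 (1→3→9→5, push 3): res(9,3)=6
after path 5 (1→3→11→5, push 4): res(9,3)=6
after path 6 (1→3→2→8→5, push 1): res(9,3)=6
after path 7 (1→3→10→8→5, push 3): res(9,3)=6

Residual capacity of (9,3): 6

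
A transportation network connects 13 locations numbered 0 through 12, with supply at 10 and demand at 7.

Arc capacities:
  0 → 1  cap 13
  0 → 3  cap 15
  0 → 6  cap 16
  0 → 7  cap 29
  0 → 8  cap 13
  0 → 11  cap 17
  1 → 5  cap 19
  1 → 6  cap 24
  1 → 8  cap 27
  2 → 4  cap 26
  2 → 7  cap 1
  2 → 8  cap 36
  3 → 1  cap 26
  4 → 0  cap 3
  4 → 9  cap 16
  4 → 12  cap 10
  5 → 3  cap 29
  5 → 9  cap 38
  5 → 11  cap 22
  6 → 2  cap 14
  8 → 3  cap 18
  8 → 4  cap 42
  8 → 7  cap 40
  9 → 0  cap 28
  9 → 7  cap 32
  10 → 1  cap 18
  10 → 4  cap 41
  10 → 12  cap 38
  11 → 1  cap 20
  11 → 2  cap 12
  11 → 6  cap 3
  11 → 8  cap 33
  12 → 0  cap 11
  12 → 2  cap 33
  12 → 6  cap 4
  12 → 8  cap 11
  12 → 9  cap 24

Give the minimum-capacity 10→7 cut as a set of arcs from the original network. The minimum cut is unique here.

Min-cut arcs: {(4,0), (4,9), (4,12), (10,1), (10,12)} (total capacity 85)

augment #1: 10→1→8→7 push 18
augment #2: 10→4→0→7 push 3
augment #3: 10→4→9→7 push 16
augment #4: 10→12→0→7 push 11
augment #5: 10→12→2→7 push 1
augment #6: 10→12→8→7 push 11
augment #7: 10→12→9→7 push 15
augment #8: 10→4→12→9→7 push 1
augment #9: 10→4→12→2→8→7 push 9
max flow = 85; residual-reachable set from 10 gives S-side
cut edges (S→T): {(4,0), (4,9), (4,12), (10,1), (10,12)} total cap 85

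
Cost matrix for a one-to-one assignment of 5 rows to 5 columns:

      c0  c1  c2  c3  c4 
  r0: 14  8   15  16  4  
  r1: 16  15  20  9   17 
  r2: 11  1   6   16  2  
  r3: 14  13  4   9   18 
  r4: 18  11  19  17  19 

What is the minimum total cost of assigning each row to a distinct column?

optimal assignment: row0→col4 (cost 4), row1→col3 (cost 9), row2→col1 (cost 1), row3→col2 (cost 4), row4→col0 (cost 18)
total = 4 + 9 + 1 + 4 + 18 = 36

Minimum assignment cost: 36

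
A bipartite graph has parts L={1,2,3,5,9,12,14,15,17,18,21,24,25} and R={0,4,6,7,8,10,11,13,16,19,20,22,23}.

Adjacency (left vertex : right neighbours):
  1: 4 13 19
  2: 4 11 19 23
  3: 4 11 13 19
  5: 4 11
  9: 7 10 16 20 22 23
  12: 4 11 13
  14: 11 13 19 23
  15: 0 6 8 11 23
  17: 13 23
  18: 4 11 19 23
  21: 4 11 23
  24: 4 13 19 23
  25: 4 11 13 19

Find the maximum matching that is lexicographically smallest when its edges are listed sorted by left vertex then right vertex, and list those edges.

Lex-smallest maximum matching: {(1,4), (2,11), (3,13), (9,7), (14,19), (15,0), (17,23)}

|M| = 7 (so the lex-smallest maximum matching has 7 edges)
process left vertices in ascending order; for each, take the smallest-labelled available neighbour that still permits 7 edges overall, or leave it unmatched if none does
lex-smallest matching: {1-4, 2-11, 3-13, 9-7, 14-19, 15-0, 17-23}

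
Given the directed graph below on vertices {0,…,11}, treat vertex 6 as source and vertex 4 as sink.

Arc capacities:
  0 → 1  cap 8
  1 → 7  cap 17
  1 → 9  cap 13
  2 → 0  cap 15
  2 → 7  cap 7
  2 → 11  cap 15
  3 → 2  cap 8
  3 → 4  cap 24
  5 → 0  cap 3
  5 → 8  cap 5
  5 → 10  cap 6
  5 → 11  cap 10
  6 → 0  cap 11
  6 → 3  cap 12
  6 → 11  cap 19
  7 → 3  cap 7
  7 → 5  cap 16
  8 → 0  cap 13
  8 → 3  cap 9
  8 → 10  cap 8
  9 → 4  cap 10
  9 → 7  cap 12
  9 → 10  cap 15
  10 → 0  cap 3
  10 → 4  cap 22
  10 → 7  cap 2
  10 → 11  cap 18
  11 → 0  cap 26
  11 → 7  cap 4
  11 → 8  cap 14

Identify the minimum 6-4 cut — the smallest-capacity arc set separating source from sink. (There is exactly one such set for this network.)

Min-cut arcs: {(0,1), (6,3), (11,7), (11,8)} (total capacity 38)

augment #1: 6→3→4 push 12
augment #2: 6→0→1→9→4 push 8
augment #3: 6→11→7→3→4 push 4
augment #4: 6→11→8→3→4 push 8
augment #5: 6→11→8→10→4 push 6
max flow = 38; residual-reachable set from 6 gives S-side
cut edges (S→T): {(0,1), (6,3), (11,7), (11,8)} total cap 38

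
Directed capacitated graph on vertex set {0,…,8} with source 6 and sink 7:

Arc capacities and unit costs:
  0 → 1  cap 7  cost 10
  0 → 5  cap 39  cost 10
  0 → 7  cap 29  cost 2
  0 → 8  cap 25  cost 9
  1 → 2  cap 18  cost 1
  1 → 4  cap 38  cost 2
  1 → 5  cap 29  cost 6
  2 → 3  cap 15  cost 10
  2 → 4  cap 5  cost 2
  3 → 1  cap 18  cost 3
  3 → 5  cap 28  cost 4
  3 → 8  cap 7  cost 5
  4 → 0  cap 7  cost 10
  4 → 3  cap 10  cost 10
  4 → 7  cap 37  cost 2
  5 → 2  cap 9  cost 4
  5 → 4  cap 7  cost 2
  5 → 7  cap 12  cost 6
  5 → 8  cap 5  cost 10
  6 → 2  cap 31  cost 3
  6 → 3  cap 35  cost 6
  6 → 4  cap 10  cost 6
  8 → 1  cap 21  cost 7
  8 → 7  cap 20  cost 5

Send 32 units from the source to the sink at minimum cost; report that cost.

shortest-cost path #1: 6→2→4→7 push 5 @ unit cost 7 (adds 35)
shortest-cost path #2: 6→4→7 push 10 @ unit cost 8 (adds 80)
shortest-cost path #3: 6→3→1→4→7 push 17 @ unit cost 13 (adds 221)
total cost = 336

Minimum cost for 32 units: 336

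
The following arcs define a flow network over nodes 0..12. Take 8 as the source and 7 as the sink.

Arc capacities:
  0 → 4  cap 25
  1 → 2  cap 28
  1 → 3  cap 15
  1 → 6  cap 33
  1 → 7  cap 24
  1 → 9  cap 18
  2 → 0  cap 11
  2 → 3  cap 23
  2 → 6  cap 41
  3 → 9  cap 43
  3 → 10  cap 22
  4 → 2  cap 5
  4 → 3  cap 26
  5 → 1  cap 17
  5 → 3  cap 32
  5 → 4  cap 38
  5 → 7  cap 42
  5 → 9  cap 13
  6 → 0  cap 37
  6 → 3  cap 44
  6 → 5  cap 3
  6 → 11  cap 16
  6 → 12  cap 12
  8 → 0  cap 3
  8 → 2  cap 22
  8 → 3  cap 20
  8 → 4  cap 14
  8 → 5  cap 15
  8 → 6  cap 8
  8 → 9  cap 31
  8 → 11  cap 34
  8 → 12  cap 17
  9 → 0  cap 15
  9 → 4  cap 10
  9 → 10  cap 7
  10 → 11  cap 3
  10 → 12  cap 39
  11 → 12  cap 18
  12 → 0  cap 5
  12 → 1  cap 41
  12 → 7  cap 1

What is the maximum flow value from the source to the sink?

augment #1: 8→5→7 bottleneck 15, total now 15
augment #2: 8→12→7 bottleneck 1, total now 16
augment #3: 8→6→5→7 bottleneck 3, total now 19
augment #4: 8→12→1→7 bottleneck 16, total now 35
augment #5: 8→6→12→1→7 bottleneck 5, total now 40
augment #6: 8→11→12→1→7 bottleneck 3, total now 43

Maximum flow value: 43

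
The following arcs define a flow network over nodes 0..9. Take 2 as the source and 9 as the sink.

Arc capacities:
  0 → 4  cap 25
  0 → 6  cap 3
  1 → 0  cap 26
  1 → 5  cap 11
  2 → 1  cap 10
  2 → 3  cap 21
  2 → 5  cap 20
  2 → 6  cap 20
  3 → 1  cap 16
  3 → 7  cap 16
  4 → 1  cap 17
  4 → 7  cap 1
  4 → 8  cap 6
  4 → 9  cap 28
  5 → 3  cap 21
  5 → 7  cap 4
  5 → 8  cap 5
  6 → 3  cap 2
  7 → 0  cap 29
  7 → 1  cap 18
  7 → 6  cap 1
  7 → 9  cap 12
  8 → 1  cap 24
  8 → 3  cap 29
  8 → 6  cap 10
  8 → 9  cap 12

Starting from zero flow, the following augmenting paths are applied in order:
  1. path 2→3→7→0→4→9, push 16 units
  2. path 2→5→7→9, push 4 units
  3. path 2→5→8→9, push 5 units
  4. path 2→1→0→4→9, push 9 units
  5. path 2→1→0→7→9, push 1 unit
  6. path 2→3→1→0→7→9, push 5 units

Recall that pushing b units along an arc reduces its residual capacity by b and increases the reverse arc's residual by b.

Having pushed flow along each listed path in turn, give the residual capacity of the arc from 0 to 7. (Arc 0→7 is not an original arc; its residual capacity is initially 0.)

Residual capacity of (0,7): 10

after path 1 (2→3→7→0→4→9, push 16): res(0,7)=16
after path 2 (2→5→7→9, push 4): res(0,7)=16
after path 3 (2→5→8→9, push 5): res(0,7)=16
after path 4 (2→1→0→4→9, push 9): res(0,7)=16
after path 5 (2→1→0→7→9, push 1): res(0,7)=15
after path 6 (2→3→1→0→7→9, push 5): res(0,7)=10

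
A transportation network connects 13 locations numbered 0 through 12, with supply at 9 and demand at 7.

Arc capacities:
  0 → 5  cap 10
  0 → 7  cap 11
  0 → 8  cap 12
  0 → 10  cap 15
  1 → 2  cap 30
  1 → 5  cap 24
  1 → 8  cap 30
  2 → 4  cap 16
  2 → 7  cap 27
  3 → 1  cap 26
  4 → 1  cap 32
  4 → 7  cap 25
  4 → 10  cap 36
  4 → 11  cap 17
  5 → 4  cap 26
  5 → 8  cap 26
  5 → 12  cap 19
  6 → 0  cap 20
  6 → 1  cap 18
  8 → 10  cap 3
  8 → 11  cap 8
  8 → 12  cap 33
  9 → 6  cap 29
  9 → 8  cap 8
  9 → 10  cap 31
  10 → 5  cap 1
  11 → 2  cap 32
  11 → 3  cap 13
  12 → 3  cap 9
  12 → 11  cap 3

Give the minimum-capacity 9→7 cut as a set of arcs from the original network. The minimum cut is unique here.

augment #1: 9→6→0→7 push 11
augment #2: 9→6→1→2→7 push 18
augment #3: 9→8→11→2→7 push 8
augment #4: 9→10→5→4→7 push 1
max flow = 38; residual-reachable set from 9 gives S-side
cut edges (S→T): {(9,6), (9,8), (10,5)} total cap 38

Min-cut arcs: {(9,6), (9,8), (10,5)} (total capacity 38)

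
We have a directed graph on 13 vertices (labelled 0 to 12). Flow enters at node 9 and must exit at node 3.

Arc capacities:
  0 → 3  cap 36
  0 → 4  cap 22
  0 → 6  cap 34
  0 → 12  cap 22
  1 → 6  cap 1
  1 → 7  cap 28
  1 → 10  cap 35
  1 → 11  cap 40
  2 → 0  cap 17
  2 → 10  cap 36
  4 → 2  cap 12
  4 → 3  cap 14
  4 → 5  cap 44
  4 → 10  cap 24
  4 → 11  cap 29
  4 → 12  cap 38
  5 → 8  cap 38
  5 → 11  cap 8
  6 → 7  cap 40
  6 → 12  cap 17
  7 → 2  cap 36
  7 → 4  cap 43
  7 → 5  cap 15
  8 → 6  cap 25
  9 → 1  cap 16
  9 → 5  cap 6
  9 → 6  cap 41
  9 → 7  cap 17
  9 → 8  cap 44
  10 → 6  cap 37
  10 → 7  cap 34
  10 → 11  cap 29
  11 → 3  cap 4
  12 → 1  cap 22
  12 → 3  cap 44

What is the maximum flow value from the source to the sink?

augment #1: 9→1→11→3 bottleneck 4, total now 4
augment #2: 9→6→12→3 bottleneck 17, total now 21
augment #3: 9→7→4→3 bottleneck 14, total now 35
augment #4: 9→7→2→0→3 bottleneck 3, total now 38
augment #5: 9→1→7→2→0→3 bottleneck 12, total now 50
augment #6: 9→6→7→2→0→3 bottleneck 2, total now 52
augment #7: 9→6→7→4→12→3 bottleneck 22, total now 74
augment #8: 9→8→6→7→4→12→3 bottleneck 5, total now 79

Maximum flow value: 79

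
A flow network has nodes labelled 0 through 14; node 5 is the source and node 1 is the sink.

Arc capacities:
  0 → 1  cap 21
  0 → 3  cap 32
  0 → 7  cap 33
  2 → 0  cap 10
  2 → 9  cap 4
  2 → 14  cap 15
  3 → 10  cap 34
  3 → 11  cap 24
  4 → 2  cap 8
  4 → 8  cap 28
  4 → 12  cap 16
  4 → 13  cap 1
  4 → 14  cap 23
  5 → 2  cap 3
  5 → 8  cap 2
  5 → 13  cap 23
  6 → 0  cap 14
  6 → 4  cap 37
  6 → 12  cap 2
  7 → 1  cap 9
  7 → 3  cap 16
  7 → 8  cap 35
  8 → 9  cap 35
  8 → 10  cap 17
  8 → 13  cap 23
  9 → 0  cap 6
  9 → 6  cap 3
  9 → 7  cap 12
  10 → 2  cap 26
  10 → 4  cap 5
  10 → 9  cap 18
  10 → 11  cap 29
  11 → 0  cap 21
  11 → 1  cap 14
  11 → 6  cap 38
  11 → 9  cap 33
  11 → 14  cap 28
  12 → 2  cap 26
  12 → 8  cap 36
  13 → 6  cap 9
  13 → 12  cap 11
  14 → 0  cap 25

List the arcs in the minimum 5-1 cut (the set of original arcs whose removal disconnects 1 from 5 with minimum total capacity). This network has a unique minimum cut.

Min-cut arcs: {(5,2), (5,8), (13,6), (13,12)} (total capacity 25)

augment #1: 5→2→0→1 push 3
augment #2: 5→8→9→0→1 push 2
augment #3: 5→13→6→0→1 push 9
augment #4: 5→13→12→2→0→1 push 7
augment #5: 5→13→12→2→9→7→1 push 4
max flow = 25; residual-reachable set from 5 gives S-side
cut edges (S→T): {(5,2), (5,8), (13,6), (13,12)} total cap 25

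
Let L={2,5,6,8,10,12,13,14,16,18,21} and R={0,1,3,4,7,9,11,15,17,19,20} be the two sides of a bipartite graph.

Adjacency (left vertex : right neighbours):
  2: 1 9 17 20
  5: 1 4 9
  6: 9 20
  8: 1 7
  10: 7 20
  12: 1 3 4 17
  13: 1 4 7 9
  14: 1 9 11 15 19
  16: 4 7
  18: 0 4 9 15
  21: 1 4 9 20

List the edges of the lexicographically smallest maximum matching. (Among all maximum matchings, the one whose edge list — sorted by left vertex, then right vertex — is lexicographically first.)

|M| = 9 (so the lex-smallest maximum matching has 9 edges)
process left vertices in ascending order; for each, take the smallest-labelled available neighbour that still permits 9 edges overall, or leave it unmatched if none does
lex-smallest matching: {2-17, 5-1, 6-9, 8-7, 10-20, 12-3, 13-4, 14-11, 18-0}

Lex-smallest maximum matching: {(2,17), (5,1), (6,9), (8,7), (10,20), (12,3), (13,4), (14,11), (18,0)}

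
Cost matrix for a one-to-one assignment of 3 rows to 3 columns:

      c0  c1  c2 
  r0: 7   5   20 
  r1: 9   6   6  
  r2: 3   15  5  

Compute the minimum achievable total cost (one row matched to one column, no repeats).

optimal assignment: row0→col1 (cost 5), row1→col2 (cost 6), row2→col0 (cost 3)
total = 5 + 6 + 3 = 14

Minimum assignment cost: 14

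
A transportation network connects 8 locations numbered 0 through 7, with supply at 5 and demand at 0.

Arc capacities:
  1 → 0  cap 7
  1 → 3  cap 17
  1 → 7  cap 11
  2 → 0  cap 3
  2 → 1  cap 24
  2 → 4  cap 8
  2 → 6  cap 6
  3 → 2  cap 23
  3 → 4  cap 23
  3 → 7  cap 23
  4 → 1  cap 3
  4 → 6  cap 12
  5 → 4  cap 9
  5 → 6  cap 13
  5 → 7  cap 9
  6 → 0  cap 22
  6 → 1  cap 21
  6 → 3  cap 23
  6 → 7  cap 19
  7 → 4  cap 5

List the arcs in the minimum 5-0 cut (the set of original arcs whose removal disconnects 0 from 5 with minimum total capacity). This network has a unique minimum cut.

Min-cut arcs: {(5,4), (5,6), (7,4)} (total capacity 27)

augment #1: 5→6→0 push 13
augment #2: 5→4→1→0 push 3
augment #3: 5→4→6→0 push 6
augment #4: 5→7→4→6→0 push 3
augment #5: 5→7→4→6→1→0 push 2
max flow = 27; residual-reachable set from 5 gives S-side
cut edges (S→T): {(5,4), (5,6), (7,4)} total cap 27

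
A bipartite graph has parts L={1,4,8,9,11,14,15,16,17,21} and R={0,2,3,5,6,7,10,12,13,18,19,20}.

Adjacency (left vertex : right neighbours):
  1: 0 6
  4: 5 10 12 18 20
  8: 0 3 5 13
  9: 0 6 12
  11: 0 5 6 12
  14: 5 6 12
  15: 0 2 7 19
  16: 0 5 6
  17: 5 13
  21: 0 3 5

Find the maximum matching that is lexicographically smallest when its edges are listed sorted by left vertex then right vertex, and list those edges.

|M| = 8 (so the lex-smallest maximum matching has 8 edges)
process left vertices in ascending order; for each, take the smallest-labelled available neighbour that still permits 8 edges overall, or leave it unmatched if none does
lex-smallest matching: {1-0, 4-10, 8-3, 9-6, 11-5, 14-12, 15-2, 17-13}

Lex-smallest maximum matching: {(1,0), (4,10), (8,3), (9,6), (11,5), (14,12), (15,2), (17,13)}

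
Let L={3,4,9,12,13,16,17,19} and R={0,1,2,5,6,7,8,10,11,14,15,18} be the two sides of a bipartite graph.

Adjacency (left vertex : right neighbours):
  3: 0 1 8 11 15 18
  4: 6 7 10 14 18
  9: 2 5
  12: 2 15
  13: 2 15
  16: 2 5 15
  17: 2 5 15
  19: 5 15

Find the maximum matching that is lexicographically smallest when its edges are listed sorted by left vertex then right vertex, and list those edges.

|M| = 5 (so the lex-smallest maximum matching has 5 edges)
process left vertices in ascending order; for each, take the smallest-labelled available neighbour that still permits 5 edges overall, or leave it unmatched if none does
lex-smallest matching: {3-0, 4-6, 9-2, 12-15, 16-5}

Lex-smallest maximum matching: {(3,0), (4,6), (9,2), (12,15), (16,5)}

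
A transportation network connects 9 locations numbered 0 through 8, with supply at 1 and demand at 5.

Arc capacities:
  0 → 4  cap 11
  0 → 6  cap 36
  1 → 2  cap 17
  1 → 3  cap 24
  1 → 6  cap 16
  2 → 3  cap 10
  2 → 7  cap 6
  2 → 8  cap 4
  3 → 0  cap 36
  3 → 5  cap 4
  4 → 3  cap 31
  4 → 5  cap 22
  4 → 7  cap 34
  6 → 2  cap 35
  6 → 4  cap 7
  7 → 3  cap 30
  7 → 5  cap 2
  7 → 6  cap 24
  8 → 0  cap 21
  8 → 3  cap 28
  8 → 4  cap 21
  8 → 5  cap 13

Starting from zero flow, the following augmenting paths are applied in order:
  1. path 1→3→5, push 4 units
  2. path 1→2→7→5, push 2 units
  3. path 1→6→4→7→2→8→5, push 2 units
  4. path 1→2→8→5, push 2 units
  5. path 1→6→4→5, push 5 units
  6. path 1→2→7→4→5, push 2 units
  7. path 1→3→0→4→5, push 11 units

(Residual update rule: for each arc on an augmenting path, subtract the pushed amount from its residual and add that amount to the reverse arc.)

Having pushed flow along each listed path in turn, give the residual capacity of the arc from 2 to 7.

after path 1 (1→3→5, push 4): res(2,7)=6
after path 2 (1→2→7→5, push 2): res(2,7)=4
after path 3 (1→6→4→7→2→8→5, push 2): res(2,7)=6
after path 4 (1→2→8→5, push 2): res(2,7)=6
after path 5 (1→6→4→5, push 5): res(2,7)=6
after path 6 (1→2→7→4→5, push 2): res(2,7)=4
after path 7 (1→3→0→4→5, push 11): res(2,7)=4

Residual capacity of (2,7): 4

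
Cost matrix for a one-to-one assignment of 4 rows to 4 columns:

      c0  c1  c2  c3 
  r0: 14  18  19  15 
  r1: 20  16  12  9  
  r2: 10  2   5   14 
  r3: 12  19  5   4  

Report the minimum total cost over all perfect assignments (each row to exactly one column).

optimal assignment: row0→col0 (cost 14), row1→col3 (cost 9), row2→col1 (cost 2), row3→col2 (cost 5)
total = 14 + 9 + 2 + 5 = 30

Minimum assignment cost: 30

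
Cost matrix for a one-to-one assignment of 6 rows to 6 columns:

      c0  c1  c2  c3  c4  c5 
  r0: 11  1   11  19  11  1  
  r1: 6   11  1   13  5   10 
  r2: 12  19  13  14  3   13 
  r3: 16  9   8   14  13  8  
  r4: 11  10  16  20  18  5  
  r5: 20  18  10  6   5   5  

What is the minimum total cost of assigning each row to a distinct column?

Minimum assignment cost: 29

optimal assignment: row0→col1 (cost 1), row1→col0 (cost 6), row2→col4 (cost 3), row3→col2 (cost 8), row4→col5 (cost 5), row5→col3 (cost 6)
total = 1 + 6 + 3 + 8 + 5 + 6 = 29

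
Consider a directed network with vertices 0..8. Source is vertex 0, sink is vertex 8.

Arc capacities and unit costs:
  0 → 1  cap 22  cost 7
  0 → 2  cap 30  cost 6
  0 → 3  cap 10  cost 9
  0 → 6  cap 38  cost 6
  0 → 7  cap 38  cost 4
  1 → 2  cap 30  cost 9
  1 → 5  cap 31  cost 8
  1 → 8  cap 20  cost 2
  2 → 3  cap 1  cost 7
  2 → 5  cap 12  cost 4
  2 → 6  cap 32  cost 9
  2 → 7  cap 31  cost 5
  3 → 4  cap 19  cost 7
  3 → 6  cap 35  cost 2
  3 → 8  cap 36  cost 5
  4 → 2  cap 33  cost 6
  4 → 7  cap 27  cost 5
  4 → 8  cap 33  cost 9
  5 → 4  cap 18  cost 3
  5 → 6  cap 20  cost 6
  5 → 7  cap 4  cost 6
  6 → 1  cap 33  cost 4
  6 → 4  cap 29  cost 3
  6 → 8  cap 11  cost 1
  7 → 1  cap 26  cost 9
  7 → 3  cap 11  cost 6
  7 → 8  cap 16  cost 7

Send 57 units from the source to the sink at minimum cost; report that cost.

Minimum cost for 57 units: 573

shortest-cost path #1: 0→6→8 push 11 @ unit cost 7 (adds 77)
shortest-cost path #2: 0→1→8 push 20 @ unit cost 9 (adds 180)
shortest-cost path #3: 0→7→8 push 16 @ unit cost 11 (adds 176)
shortest-cost path #4: 0→3→8 push 10 @ unit cost 14 (adds 140)
total cost = 573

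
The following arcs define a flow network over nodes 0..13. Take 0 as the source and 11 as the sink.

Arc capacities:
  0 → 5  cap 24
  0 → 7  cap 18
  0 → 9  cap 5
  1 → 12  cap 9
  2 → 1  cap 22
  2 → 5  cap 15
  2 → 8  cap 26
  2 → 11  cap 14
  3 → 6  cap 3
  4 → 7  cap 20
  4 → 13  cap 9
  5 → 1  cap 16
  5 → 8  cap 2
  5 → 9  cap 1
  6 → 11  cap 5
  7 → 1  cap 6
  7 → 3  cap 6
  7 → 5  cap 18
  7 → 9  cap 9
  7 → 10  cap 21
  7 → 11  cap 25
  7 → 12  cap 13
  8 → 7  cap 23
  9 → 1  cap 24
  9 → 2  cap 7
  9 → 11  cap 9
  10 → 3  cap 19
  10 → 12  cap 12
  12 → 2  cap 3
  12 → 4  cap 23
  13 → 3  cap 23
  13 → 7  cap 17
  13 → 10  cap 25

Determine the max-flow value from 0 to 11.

augment #1: 0→7→11 bottleneck 18, total now 18
augment #2: 0→9→11 bottleneck 5, total now 23
augment #3: 0→5→9→11 bottleneck 1, total now 24
augment #4: 0→5→8→7→11 bottleneck 2, total now 26
augment #5: 0→5→1→12→2→11 bottleneck 3, total now 29
augment #6: 0→5→1→12→4→7→11 bottleneck 5, total now 34
augment #7: 0→5→1→12→4→7→9→11 bottleneck 1, total now 35

Maximum flow value: 35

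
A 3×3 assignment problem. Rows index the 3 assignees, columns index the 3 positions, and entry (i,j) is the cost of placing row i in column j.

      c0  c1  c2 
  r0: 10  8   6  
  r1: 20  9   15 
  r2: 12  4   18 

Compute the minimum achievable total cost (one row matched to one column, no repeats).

Minimum assignment cost: 27

optimal assignment: row0→col2 (cost 6), row1→col1 (cost 9), row2→col0 (cost 12)
total = 6 + 9 + 12 = 27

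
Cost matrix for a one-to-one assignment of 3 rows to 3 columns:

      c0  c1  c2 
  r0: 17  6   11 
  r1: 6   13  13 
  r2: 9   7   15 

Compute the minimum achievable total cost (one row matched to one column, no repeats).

optimal assignment: row0→col2 (cost 11), row1→col0 (cost 6), row2→col1 (cost 7)
total = 11 + 6 + 7 = 24

Minimum assignment cost: 24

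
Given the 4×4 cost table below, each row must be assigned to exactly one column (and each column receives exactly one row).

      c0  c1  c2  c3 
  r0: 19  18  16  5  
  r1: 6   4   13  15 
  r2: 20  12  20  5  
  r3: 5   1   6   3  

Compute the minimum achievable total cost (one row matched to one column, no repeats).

Minimum assignment cost: 28

optimal assignment: row0→col2 (cost 16), row1→col0 (cost 6), row2→col3 (cost 5), row3→col1 (cost 1)
total = 16 + 6 + 5 + 1 = 28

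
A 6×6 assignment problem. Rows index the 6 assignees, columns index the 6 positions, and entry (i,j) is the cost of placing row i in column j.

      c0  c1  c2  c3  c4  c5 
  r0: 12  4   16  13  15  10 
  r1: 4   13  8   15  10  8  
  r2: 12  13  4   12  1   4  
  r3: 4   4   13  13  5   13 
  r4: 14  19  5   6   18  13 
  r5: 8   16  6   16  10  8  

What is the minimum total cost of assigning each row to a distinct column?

one of 2 optimal assignments: row0→col1 (cost 4), row1→col0 (cost 4), row2→col5 (cost 4), row3→col4 (cost 5), row4→col3 (cost 6), row5→col2 (cost 6)
total = 4 + 4 + 4 + 5 + 6 + 6 = 29

Minimum assignment cost: 29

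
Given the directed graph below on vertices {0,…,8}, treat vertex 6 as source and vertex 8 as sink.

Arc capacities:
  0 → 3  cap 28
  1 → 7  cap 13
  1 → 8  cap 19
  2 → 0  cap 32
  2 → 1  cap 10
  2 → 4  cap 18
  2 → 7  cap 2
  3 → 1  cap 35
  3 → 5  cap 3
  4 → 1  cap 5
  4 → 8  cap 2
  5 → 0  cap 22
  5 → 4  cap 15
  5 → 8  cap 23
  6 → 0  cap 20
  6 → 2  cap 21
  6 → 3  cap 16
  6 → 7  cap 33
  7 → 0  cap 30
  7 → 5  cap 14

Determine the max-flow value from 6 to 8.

Maximum flow value: 38

augment #1: 6→2→1→8 bottleneck 10, total now 10
augment #2: 6→2→4→8 bottleneck 2, total now 12
augment #3: 6→3→1→8 bottleneck 9, total now 21
augment #4: 6→3→5→8 bottleneck 3, total now 24
augment #5: 6→7→5→8 bottleneck 14, total now 38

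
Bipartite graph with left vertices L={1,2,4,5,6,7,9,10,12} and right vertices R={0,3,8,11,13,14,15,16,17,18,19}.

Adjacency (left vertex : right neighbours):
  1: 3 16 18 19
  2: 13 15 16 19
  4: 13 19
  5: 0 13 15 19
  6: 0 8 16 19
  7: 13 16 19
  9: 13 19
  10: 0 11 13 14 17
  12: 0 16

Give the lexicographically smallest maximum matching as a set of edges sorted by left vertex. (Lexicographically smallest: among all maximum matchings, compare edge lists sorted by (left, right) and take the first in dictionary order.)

|M| = 8 (so the lex-smallest maximum matching has 8 edges)
process left vertices in ascending order; for each, take the smallest-labelled available neighbour that still permits 8 edges overall, or leave it unmatched if none does
lex-smallest matching: {1-3, 2-13, 4-19, 5-15, 6-8, 7-16, 10-11, 12-0}

Lex-smallest maximum matching: {(1,3), (2,13), (4,19), (5,15), (6,8), (7,16), (10,11), (12,0)}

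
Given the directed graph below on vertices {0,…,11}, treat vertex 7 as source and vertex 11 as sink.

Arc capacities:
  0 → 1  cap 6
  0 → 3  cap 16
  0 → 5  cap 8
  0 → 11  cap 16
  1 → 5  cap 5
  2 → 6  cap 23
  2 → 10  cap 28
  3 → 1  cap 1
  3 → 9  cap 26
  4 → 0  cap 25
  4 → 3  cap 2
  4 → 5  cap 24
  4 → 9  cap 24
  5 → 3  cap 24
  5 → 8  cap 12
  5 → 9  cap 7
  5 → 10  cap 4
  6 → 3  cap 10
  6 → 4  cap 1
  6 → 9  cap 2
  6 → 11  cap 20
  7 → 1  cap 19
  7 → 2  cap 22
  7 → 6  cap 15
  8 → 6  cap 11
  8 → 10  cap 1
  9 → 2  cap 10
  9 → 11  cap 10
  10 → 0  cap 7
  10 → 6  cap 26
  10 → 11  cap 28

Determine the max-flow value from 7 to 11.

Maximum flow value: 42

augment #1: 7→6→11 bottleneck 15, total now 15
augment #2: 7→2→6→11 bottleneck 5, total now 20
augment #3: 7→2→10→11 bottleneck 17, total now 37
augment #4: 7→1→5→9→11 bottleneck 5, total now 42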